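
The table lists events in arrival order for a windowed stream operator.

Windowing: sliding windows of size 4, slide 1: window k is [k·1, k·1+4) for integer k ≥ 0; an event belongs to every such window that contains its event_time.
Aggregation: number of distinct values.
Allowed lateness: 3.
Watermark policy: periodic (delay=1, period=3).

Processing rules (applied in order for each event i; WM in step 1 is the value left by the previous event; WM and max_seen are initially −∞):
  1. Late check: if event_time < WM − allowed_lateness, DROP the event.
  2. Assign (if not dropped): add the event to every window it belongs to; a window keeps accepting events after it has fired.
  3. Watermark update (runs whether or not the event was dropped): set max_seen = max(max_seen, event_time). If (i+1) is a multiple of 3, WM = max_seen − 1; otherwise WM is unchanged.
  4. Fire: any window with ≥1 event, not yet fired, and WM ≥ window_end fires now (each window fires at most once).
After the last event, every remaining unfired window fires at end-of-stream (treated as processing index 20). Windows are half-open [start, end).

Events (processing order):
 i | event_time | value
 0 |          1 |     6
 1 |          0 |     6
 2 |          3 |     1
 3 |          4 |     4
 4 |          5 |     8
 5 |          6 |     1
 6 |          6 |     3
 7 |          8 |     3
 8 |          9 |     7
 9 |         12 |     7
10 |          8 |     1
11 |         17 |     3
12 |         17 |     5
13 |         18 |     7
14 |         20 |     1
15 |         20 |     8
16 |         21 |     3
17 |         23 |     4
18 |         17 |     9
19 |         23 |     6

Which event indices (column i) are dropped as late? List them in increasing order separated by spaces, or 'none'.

i=0 t=1 v=6: → [1,5),[0,4); WM=−∞
i=1 t=0 v=6: → [0,4); WM=−∞
i=2 t=3 v=1: → [3,7),[2,6),[1,5),[0,4); WM=2
i=3 t=4 v=4: → [4,8),[3,7),[2,6),[1,5); WM=2
i=4 t=5 v=8: → [5,9),[4,8),[3,7),[2,6); WM=2
i=5 t=6 v=1: → [6,10),[5,9),[4,8),[3,7); WM=5; [0,4) fires=2 [1,5) fires=3
i=6 t=6 v=3: → [6,10),[5,9),[4,8),[3,7); WM=5
i=7 t=8 v=3: → [8,12),[7,11),[6,10),[5,9); WM=5
i=8 t=9 v=7: → [9,13),[8,12),[7,11),[6,10); WM=8; [2,6) fires=3 [3,7) fires=4 [4,8) fires=4
i=9 t=12 v=7: → [12,16),[11,15),[10,14),[9,13); WM=8
i=10 t=8 v=1: → [8,12),[7,11),[6,10),[5,9); WM=8
i=11 t=17 v=3: → [17,21),[16,20),[15,19),[14,18); WM=16; [5,9) fires=3 [6,10) fires=3 [7,11) fires=3 [8,12) fires=3 [9,13) fires=1 [10,14) fires=1 [11,15) fires=1 [12,16) fires=1
i=12 t=17 v=5: → [17,21),[16,20),[15,19),[14,18); WM=16
i=13 t=18 v=7: → [18,22),[17,21),[16,20),[15,19); WM=16
i=14 t=20 v=1: → [20,24),[19,23),[18,22),[17,21); WM=19; [14,18) fires=2 [15,19) fires=3
i=15 t=20 v=8: → [20,24),[19,23),[18,22),[17,21); WM=19
i=16 t=21 v=3: → [21,25),[20,24),[19,23),[18,22); WM=19
i=17 t=23 v=4: → [23,27),[22,26),[21,25),[20,24); WM=22; [16,20) fires=3 [17,21) fires=5 [18,22) fires=4
i=18 t=17 v=9: DROP (t<22-3); WM=22
i=19 t=23 v=6: → [23,27),[22,26),[21,25),[20,24); WM=22

18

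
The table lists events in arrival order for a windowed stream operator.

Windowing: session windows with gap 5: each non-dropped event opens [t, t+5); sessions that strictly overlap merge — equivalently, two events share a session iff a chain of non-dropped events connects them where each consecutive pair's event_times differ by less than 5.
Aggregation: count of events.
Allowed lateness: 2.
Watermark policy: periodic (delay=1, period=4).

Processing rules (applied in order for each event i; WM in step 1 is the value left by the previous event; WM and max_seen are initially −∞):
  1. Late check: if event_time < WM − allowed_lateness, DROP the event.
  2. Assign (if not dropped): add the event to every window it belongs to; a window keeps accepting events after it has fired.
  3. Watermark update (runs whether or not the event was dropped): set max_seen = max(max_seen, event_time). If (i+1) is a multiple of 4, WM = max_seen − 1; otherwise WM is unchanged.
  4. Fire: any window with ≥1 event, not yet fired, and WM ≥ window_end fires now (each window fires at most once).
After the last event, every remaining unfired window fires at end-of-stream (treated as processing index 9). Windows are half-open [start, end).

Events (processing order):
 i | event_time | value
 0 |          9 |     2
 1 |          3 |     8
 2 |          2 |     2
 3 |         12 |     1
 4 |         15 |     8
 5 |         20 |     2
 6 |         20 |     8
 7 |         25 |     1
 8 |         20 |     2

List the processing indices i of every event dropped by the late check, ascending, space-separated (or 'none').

8

i=0 t=9 v=2: → [9,14); WM=−∞
i=1 t=3 v=8: → [3,8); WM=−∞
i=2 t=2 v=2: → [2,8); WM=−∞
i=3 t=12 v=1: → [9,17); WM=11
i=4 t=15 v=8: → [9,20); WM=11
i=5 t=20 v=2: → [20,25); WM=11
i=6 t=20 v=8: → [20,25); WM=11
i=7 t=25 v=1: → [25,30); WM=24
i=8 t=20 v=2: DROP (t<24-2); WM=24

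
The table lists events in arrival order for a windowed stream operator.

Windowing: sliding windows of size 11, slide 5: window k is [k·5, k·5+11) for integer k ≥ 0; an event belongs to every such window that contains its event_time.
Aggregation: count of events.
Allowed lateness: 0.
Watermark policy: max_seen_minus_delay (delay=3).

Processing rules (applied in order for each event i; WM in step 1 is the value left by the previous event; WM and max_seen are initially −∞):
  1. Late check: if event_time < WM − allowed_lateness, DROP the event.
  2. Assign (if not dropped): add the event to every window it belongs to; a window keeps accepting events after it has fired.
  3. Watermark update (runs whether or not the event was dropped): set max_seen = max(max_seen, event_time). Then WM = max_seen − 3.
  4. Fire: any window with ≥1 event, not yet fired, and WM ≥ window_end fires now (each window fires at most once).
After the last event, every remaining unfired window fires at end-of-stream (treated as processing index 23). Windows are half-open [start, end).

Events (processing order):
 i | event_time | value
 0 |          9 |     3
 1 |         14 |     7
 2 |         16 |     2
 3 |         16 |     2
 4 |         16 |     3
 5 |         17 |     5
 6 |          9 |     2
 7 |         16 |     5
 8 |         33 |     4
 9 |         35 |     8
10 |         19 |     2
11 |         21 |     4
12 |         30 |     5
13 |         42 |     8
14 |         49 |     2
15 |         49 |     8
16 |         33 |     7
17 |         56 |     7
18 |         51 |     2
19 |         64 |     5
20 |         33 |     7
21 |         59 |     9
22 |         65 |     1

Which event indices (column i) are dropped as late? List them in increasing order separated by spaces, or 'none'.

i=0 t=9 v=3: → [5,16),[0,11); WM=6
i=1 t=14 v=7: → [10,21),[5,16); WM=11; [0,11) fires=1
i=2 t=16 v=2: → [15,26),[10,21); WM=13
i=3 t=16 v=2: → [15,26),[10,21); WM=13
i=4 t=16 v=3: → [15,26),[10,21); WM=13
i=5 t=17 v=5: → [15,26),[10,21); WM=14
i=6 t=9 v=2: DROP (t<14-0); WM=14
i=7 t=16 v=5: → [15,26),[10,21); WM=14
i=8 t=33 v=4: → [30,41),[25,36); WM=30; [5,16) fires=2 [10,21) fires=6 [15,26) fires=5
i=9 t=35 v=8: → [35,46),[30,41),[25,36); WM=32
i=10 t=19 v=2: DROP (t<32-0); WM=32
i=11 t=21 v=4: DROP (t<32-0); WM=32
i=12 t=30 v=5: DROP (t<32-0); WM=32
i=13 t=42 v=8: → [40,51),[35,46); WM=39; [25,36) fires=2
i=14 t=49 v=2: → [45,56),[40,51); WM=46; [30,41) fires=2 [35,46) fires=2
i=15 t=49 v=8: → [45,56),[40,51); WM=46
i=16 t=33 v=7: DROP (t<46-0); WM=46
i=17 t=56 v=7: → [55,66),[50,61); WM=53; [40,51) fires=3
i=18 t=51 v=2: DROP (t<53-0); WM=53
i=19 t=64 v=5: → [60,71),[55,66); WM=61; [45,56) fires=2 [50,61) fires=1
i=20 t=33 v=7: DROP (t<61-0); WM=61
i=21 t=59 v=9: DROP (t<61-0); WM=61
i=22 t=65 v=1: → [65,76),[60,71),[55,66); WM=62

6 10 11 12 16 18 20 21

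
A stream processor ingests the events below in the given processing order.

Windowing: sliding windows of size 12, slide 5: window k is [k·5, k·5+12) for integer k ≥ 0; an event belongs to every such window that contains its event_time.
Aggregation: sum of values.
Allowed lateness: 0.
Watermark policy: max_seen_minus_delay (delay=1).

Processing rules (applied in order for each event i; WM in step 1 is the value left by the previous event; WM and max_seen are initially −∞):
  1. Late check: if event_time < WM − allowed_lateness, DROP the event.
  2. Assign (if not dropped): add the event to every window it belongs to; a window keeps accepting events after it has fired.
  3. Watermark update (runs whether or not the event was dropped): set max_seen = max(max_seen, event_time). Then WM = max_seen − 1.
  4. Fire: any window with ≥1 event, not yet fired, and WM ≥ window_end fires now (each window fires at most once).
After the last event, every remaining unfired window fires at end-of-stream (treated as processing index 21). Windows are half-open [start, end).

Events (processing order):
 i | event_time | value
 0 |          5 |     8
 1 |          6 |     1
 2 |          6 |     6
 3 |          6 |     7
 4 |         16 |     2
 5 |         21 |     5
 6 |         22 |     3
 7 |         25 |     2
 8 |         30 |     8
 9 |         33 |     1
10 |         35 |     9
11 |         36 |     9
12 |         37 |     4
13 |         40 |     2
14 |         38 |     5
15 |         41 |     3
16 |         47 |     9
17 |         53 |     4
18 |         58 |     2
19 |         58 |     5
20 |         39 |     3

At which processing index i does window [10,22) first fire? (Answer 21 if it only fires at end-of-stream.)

i=0 t=5 v=8: → [5,17),[0,12); WM=4
i=1 t=6 v=1: → [5,17),[0,12); WM=5
i=2 t=6 v=6: → [5,17),[0,12); WM=5
i=3 t=6 v=7: → [5,17),[0,12); WM=5
i=4 t=16 v=2: → [15,27),[10,22),[5,17); WM=15; [0,12) fires=22
i=5 t=21 v=5: → [20,32),[15,27),[10,22); WM=20; [5,17) fires=24
i=6 t=22 v=3: → [20,32),[15,27); WM=21
i=7 t=25 v=2: → [25,37),[20,32),[15,27); WM=24; [10,22) fires=7
i=8 t=30 v=8: → [30,42),[25,37),[20,32); WM=29; [15,27) fires=12
i=9 t=33 v=1: → [30,42),[25,37); WM=32; [20,32) fires=18
i=10 t=35 v=9: → [35,47),[30,42),[25,37); WM=34
i=11 t=36 v=9: → [35,47),[30,42),[25,37); WM=35
i=12 t=37 v=4: → [35,47),[30,42); WM=36
i=13 t=40 v=2: → [40,52),[35,47),[30,42); WM=39; [25,37) fires=29
i=14 t=38 v=5: DROP (t<39-0); WM=39
i=15 t=41 v=3: → [40,52),[35,47),[30,42); WM=40
i=16 t=47 v=9: → [45,57),[40,52); WM=46; [30,42) fires=36
i=17 t=53 v=4: → [50,62),[45,57); WM=52; [35,47) fires=27 [40,52) fires=14
i=18 t=58 v=2: → [55,67),[50,62); WM=57; [45,57) fires=13
i=19 t=58 v=5: → [55,67),[50,62); WM=57
i=20 t=39 v=3: DROP (t<57-0); WM=57

7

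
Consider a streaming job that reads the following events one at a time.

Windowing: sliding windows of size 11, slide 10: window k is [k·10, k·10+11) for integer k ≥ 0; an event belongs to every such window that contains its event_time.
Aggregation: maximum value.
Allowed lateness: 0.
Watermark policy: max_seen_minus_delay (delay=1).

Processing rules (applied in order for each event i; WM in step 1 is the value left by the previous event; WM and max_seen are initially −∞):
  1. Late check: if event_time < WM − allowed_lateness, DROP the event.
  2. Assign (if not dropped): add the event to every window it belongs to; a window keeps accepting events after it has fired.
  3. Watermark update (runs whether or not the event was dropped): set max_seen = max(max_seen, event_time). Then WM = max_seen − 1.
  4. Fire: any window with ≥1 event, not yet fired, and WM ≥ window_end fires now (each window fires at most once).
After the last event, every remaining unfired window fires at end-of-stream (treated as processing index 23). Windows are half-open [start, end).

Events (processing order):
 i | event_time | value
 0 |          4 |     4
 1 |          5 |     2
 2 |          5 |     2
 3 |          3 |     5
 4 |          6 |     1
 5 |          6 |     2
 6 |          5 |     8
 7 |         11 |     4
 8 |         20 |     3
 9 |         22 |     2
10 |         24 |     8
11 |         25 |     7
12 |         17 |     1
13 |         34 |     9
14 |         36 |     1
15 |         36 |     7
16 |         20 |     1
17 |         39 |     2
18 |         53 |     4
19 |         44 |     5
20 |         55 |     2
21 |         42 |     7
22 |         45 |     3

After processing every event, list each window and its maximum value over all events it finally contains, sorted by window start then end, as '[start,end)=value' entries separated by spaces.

i=0 t=4 v=4: → [0,11); WM=3
i=1 t=5 v=2: → [0,11); WM=4
i=2 t=5 v=2: → [0,11); WM=4
i=3 t=3 v=5: DROP (t<4-0); WM=4
i=4 t=6 v=1: → [0,11); WM=5
i=5 t=6 v=2: → [0,11); WM=5
i=6 t=5 v=8: → [0,11); WM=5
i=7 t=11 v=4: → [10,21); WM=10
i=8 t=20 v=3: → [20,31),[10,21); WM=19; [0,11) fires=8
i=9 t=22 v=2: → [20,31); WM=21; [10,21) fires=4
i=10 t=24 v=8: → [20,31); WM=23
i=11 t=25 v=7: → [20,31); WM=24
i=12 t=17 v=1: DROP (t<24-0); WM=24
i=13 t=34 v=9: → [30,41); WM=33; [20,31) fires=8
i=14 t=36 v=1: → [30,41); WM=35
i=15 t=36 v=7: → [30,41); WM=35
i=16 t=20 v=1: DROP (t<35-0); WM=35
i=17 t=39 v=2: → [30,41); WM=38
i=18 t=53 v=4: → [50,61); WM=52; [30,41) fires=9
i=19 t=44 v=5: DROP (t<52-0); WM=52
i=20 t=55 v=2: → [50,61); WM=54
i=21 t=42 v=7: DROP (t<54-0); WM=54
i=22 t=45 v=3: DROP (t<54-0); WM=54

[0,11)=8 [10,21)=4 [20,31)=8 [30,41)=9 [50,61)=4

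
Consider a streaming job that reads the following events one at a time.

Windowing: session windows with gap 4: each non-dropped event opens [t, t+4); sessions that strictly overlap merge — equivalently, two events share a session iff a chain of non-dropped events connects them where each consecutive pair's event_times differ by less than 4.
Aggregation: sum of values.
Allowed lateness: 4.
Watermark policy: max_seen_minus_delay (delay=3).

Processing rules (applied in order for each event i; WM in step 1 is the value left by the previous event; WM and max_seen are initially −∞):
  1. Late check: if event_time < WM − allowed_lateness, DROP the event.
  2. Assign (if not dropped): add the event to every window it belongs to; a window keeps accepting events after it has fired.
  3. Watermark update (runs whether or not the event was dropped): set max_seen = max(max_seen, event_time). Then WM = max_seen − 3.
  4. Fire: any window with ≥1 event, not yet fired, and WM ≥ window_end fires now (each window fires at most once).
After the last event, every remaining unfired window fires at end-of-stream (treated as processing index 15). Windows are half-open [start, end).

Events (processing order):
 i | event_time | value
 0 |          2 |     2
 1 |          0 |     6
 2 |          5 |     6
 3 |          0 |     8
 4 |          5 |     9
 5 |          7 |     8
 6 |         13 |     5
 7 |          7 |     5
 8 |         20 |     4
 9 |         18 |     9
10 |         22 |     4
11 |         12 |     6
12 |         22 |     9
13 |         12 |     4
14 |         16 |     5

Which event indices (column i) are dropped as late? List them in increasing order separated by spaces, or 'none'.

11 13

i=0 t=2 v=2: → [2,6); WM=-1
i=1 t=0 v=6: → [0,6); WM=-1
i=2 t=5 v=6: → [0,9); WM=2
i=3 t=0 v=8: → [0,9); WM=2
i=4 t=5 v=9: → [0,9); WM=2
i=5 t=7 v=8: → [0,11); WM=4
i=6 t=13 v=5: → [13,17); WM=10
i=7 t=7 v=5: → [0,11); WM=10
i=8 t=20 v=4: → [20,24); WM=17
i=9 t=18 v=9: → [18,24); WM=17
i=10 t=22 v=4: → [18,26); WM=19
i=11 t=12 v=6: DROP (t<19-4); WM=19
i=12 t=22 v=9: → [18,26); WM=19
i=13 t=12 v=4: DROP (t<19-4); WM=19
i=14 t=16 v=5: → [13,26); WM=19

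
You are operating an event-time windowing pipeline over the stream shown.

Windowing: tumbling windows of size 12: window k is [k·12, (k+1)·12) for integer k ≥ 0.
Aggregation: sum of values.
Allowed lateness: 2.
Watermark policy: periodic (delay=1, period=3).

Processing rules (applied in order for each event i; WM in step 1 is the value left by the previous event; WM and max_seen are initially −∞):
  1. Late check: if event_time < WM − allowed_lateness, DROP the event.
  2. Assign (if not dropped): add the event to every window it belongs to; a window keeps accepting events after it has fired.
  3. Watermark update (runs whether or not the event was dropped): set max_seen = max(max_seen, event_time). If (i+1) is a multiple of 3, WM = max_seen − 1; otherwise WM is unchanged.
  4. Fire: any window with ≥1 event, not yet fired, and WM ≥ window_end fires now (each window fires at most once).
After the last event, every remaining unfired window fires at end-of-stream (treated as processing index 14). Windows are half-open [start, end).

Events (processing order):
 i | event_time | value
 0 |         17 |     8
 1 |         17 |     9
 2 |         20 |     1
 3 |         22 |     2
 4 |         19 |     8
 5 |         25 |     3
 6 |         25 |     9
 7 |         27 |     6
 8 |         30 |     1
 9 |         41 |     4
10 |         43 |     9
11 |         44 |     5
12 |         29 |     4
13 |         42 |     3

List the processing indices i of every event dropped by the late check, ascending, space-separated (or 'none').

i=0 t=17 v=8: → [12,24); WM=−∞
i=1 t=17 v=9: → [12,24); WM=−∞
i=2 t=20 v=1: → [12,24); WM=19
i=3 t=22 v=2: → [12,24); WM=19
i=4 t=19 v=8: → [12,24); WM=19
i=5 t=25 v=3: → [24,36); WM=24; [12,24) fires=28
i=6 t=25 v=9: → [24,36); WM=24
i=7 t=27 v=6: → [24,36); WM=24
i=8 t=30 v=1: → [24,36); WM=29
i=9 t=41 v=4: → [36,48); WM=29
i=10 t=43 v=9: → [36,48); WM=29
i=11 t=44 v=5: → [36,48); WM=43; [24,36) fires=19
i=12 t=29 v=4: DROP (t<43-2); WM=43
i=13 t=42 v=3: → [36,48); WM=43

12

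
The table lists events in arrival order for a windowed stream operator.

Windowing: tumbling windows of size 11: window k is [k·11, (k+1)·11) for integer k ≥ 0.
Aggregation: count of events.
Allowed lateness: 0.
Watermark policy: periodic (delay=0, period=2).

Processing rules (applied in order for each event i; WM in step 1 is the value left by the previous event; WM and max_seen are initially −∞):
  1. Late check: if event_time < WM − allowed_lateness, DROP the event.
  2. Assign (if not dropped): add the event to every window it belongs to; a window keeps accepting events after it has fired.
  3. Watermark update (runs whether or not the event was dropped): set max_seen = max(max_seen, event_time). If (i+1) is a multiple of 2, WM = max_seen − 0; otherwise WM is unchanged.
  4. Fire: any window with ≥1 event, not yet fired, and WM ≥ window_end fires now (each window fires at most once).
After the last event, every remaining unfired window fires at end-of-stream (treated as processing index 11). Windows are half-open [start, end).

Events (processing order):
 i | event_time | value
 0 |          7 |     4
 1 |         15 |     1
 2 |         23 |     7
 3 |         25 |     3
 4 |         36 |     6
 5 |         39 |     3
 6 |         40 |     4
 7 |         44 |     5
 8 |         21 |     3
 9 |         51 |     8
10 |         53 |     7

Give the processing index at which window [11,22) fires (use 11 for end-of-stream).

i=0 t=7 v=4: → [0,11); WM=−∞
i=1 t=15 v=1: → [11,22); WM=15; [0,11) fires=1
i=2 t=23 v=7: → [22,33); WM=15
i=3 t=25 v=3: → [22,33); WM=25; [11,22) fires=1
i=4 t=36 v=6: → [33,44); WM=25
i=5 t=39 v=3: → [33,44); WM=39; [22,33) fires=2
i=6 t=40 v=4: → [33,44); WM=39
i=7 t=44 v=5: → [44,55); WM=44; [33,44) fires=3
i=8 t=21 v=3: DROP (t<44-0); WM=44
i=9 t=51 v=8: → [44,55); WM=51
i=10 t=53 v=7: → [44,55); WM=51

3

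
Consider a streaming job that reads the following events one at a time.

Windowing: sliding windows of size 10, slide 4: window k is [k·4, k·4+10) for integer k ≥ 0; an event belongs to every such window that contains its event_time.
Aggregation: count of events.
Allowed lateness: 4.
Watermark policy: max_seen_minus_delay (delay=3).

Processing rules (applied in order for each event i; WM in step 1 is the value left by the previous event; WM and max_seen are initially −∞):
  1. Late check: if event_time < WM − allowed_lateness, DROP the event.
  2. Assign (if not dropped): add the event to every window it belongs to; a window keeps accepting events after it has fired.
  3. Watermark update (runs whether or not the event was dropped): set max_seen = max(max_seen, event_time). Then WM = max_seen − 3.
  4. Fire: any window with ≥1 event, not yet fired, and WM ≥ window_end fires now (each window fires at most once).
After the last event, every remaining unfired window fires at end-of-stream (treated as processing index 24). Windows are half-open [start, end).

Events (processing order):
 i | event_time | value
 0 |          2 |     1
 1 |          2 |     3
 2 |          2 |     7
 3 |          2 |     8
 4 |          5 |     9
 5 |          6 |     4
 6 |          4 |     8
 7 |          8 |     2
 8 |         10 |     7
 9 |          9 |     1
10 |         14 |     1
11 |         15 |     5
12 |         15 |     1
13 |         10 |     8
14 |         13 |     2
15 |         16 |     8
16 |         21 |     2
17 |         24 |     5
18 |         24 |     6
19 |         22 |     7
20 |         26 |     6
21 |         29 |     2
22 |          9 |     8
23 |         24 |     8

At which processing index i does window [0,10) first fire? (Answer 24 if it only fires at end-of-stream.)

i=0 t=2 v=1: → [0,10); WM=-1
i=1 t=2 v=3: → [0,10); WM=-1
i=2 t=2 v=7: → [0,10); WM=-1
i=3 t=2 v=8: → [0,10); WM=-1
i=4 t=5 v=9: → [4,14),[0,10); WM=2
i=5 t=6 v=4: → [4,14),[0,10); WM=3
i=6 t=4 v=8: → [4,14),[0,10); WM=3
i=7 t=8 v=2: → [8,18),[4,14),[0,10); WM=5
i=8 t=10 v=7: → [8,18),[4,14); WM=7
i=9 t=9 v=1: → [8,18),[4,14),[0,10); WM=7
i=10 t=14 v=1: → [12,22),[8,18); WM=11; [0,10) fires=9
i=11 t=15 v=5: → [12,22),[8,18); WM=12
i=12 t=15 v=1: → [12,22),[8,18); WM=12
i=13 t=10 v=8: → [8,18),[4,14); WM=12
i=14 t=13 v=2: → [12,22),[8,18),[4,14); WM=12
i=15 t=16 v=8: → [16,26),[12,22),[8,18); WM=13
i=16 t=21 v=2: → [20,30),[16,26),[12,22); WM=18; [4,14) fires=8 [8,18) fires=9
i=17 t=24 v=5: → [24,34),[20,30),[16,26); WM=21
i=18 t=24 v=6: → [24,34),[20,30),[16,26); WM=21
i=19 t=22 v=7: → [20,30),[16,26); WM=21
i=20 t=26 v=6: → [24,34),[20,30); WM=23; [12,22) fires=6
i=21 t=29 v=2: → [28,38),[24,34),[20,30); WM=26; [16,26) fires=5
i=22 t=9 v=8: DROP (t<26-4); WM=26
i=23 t=24 v=8: → [24,34),[20,30),[16,26); WM=26

10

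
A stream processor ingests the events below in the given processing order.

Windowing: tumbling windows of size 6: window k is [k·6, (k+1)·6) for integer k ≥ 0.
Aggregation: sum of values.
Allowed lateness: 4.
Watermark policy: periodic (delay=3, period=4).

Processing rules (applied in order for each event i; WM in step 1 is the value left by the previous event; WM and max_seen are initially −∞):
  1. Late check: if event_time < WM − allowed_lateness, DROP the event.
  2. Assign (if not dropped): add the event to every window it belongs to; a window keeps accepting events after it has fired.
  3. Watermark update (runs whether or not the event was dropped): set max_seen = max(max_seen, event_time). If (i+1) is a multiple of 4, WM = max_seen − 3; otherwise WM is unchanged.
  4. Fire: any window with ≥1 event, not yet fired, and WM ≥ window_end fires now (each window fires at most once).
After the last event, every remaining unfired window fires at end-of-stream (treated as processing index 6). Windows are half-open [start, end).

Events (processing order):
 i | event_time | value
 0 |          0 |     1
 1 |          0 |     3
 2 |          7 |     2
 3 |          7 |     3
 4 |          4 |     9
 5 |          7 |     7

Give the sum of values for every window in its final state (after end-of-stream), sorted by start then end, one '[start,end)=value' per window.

i=0 t=0 v=1: → [0,6); WM=−∞
i=1 t=0 v=3: → [0,6); WM=−∞
i=2 t=7 v=2: → [6,12); WM=−∞
i=3 t=7 v=3: → [6,12); WM=4
i=4 t=4 v=9: → [0,6); WM=4
i=5 t=7 v=7: → [6,12); WM=4

[0,6)=13 [6,12)=12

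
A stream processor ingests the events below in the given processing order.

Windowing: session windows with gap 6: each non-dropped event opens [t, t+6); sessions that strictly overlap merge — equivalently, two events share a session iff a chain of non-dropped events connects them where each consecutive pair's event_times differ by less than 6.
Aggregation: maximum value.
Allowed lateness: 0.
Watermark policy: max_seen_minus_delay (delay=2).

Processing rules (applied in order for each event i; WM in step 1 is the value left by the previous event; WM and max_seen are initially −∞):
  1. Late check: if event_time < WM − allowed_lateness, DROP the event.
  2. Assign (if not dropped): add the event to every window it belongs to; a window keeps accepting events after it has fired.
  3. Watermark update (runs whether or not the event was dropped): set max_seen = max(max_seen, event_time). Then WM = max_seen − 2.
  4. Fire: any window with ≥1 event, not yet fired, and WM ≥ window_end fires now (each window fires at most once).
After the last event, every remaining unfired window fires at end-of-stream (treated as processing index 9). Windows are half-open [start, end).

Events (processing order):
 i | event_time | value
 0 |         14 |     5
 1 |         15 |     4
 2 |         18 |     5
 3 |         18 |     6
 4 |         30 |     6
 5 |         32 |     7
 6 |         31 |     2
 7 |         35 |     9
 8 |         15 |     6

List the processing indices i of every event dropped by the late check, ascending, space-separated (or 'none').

i=0 t=14 v=5: → [14,20); WM=12
i=1 t=15 v=4: → [14,21); WM=13
i=2 t=18 v=5: → [14,24); WM=16
i=3 t=18 v=6: → [14,24); WM=16
i=4 t=30 v=6: → [30,36); WM=28
i=5 t=32 v=7: → [30,38); WM=30
i=6 t=31 v=2: → [30,38); WM=30
i=7 t=35 v=9: → [30,41); WM=33
i=8 t=15 v=6: DROP (t<33-0); WM=33

8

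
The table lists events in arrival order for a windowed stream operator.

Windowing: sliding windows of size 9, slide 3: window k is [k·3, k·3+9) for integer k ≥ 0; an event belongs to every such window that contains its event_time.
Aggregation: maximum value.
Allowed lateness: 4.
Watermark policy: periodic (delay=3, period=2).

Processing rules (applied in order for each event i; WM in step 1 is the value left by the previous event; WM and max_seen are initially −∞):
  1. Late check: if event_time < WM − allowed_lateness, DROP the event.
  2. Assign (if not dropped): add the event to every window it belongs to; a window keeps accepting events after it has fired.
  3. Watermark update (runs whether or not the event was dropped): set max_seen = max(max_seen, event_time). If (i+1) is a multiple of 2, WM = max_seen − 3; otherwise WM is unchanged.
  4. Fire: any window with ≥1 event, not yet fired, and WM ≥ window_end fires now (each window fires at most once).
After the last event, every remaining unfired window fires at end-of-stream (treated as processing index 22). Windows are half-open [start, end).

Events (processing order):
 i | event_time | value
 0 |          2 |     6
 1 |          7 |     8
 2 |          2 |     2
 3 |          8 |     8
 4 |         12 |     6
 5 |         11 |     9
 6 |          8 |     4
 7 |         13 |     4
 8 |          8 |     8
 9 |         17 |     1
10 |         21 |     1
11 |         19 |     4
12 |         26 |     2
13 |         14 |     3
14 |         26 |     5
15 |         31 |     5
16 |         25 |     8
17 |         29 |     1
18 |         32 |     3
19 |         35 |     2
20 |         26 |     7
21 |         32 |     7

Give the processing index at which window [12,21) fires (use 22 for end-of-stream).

i=0 t=2 v=6: → [0,9); WM=−∞
i=1 t=7 v=8: → [6,15),[3,12),[0,9); WM=4
i=2 t=2 v=2: → [0,9); WM=4
i=3 t=8 v=8: → [6,15),[3,12),[0,9); WM=5
i=4 t=12 v=6: → [12,21),[9,18),[6,15); WM=5
i=5 t=11 v=9: → [9,18),[6,15),[3,12); WM=9; [0,9) fires=8
i=6 t=8 v=4: → [6,15),[3,12),[0,9); WM=9
i=7 t=13 v=4: → [12,21),[9,18),[6,15); WM=10
i=8 t=8 v=8: → [6,15),[3,12),[0,9); WM=10
i=9 t=17 v=1: → [15,24),[12,21),[9,18); WM=14; [3,12) fires=9
i=10 t=21 v=1: → [21,30),[18,27),[15,24); WM=14
i=11 t=19 v=4: → [18,27),[15,24),[12,21); WM=18; [6,15) fires=9 [9,18) fires=9
i=12 t=26 v=2: → [24,33),[21,30),[18,27); WM=18
i=13 t=14 v=3: → [12,21),[9,18),[6,15); WM=23; [12,21) fires=6
i=14 t=26 v=5: → [24,33),[21,30),[18,27); WM=23
i=15 t=31 v=5: → [30,39),[27,36),[24,33); WM=28; [15,24) fires=4 [18,27) fires=5
i=16 t=25 v=8: → [24,33),[21,30),[18,27); WM=28
i=17 t=29 v=1: → [27,36),[24,33),[21,30); WM=28
i=18 t=32 v=3: → [30,39),[27,36),[24,33); WM=28
i=19 t=35 v=2: → [33,42),[30,39),[27,36); WM=32; [21,30) fires=8
i=20 t=26 v=7: DROP (t<32-4); WM=32
i=21 t=32 v=7: → [30,39),[27,36),[24,33); WM=32

13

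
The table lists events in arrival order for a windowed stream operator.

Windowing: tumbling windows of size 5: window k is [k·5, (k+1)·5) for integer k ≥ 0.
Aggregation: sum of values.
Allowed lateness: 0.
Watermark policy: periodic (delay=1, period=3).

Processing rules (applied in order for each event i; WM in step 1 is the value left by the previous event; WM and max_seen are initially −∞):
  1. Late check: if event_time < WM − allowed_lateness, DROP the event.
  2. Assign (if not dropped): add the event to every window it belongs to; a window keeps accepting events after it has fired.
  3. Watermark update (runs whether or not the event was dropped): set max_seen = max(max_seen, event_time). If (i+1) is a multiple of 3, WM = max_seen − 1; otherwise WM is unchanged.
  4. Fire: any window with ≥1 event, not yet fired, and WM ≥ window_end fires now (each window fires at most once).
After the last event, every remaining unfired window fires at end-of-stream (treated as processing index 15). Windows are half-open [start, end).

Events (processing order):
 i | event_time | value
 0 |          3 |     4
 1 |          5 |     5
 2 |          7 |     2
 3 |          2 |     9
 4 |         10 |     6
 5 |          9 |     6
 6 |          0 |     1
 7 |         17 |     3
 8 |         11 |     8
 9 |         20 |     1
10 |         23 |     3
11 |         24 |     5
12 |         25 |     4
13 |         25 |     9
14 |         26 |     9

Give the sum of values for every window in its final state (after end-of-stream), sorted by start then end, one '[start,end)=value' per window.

i=0 t=3 v=4: → [0,5); WM=−∞
i=1 t=5 v=5: → [5,10); WM=−∞
i=2 t=7 v=2: → [5,10); WM=6; [0,5) fires=4
i=3 t=2 v=9: DROP (t<6-0); WM=6
i=4 t=10 v=6: → [10,15); WM=6
i=5 t=9 v=6: → [5,10); WM=9
i=6 t=0 v=1: DROP (t<9-0); WM=9
i=7 t=17 v=3: → [15,20); WM=9
i=8 t=11 v=8: → [10,15); WM=16; [5,10) fires=13 [10,15) fires=14
i=9 t=20 v=1: → [20,25); WM=16
i=10 t=23 v=3: → [20,25); WM=16
i=11 t=24 v=5: → [20,25); WM=23; [15,20) fires=3
i=12 t=25 v=4: → [25,30); WM=23
i=13 t=25 v=9: → [25,30); WM=23
i=14 t=26 v=9: → [25,30); WM=25; [20,25) fires=9

[0,5)=4 [5,10)=13 [10,15)=14 [15,20)=3 [20,25)=9 [25,30)=22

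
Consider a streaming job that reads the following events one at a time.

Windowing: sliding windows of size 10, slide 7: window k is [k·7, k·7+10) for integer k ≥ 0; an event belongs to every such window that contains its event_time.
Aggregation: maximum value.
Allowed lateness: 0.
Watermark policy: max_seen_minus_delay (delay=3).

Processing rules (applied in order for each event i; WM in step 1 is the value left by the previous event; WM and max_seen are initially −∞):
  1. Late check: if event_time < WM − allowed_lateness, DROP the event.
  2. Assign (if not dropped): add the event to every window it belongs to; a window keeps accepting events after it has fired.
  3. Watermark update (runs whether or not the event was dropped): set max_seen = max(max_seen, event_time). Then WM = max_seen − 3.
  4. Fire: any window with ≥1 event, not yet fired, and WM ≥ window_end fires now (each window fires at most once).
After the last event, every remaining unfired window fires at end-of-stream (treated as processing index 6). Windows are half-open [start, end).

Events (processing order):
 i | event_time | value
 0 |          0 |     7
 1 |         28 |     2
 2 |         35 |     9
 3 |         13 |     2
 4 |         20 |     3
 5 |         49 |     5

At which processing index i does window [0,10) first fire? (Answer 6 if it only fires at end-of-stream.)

i=0 t=0 v=7: → [0,10); WM=-3
i=1 t=28 v=2: → [28,38),[21,31); WM=25; [0,10) fires=7
i=2 t=35 v=9: → [35,45),[28,38); WM=32; [21,31) fires=2
i=3 t=13 v=2: DROP (t<32-0); WM=32
i=4 t=20 v=3: DROP (t<32-0); WM=32
i=5 t=49 v=5: → [49,59),[42,52); WM=46; [28,38) fires=9 [35,45) fires=9

1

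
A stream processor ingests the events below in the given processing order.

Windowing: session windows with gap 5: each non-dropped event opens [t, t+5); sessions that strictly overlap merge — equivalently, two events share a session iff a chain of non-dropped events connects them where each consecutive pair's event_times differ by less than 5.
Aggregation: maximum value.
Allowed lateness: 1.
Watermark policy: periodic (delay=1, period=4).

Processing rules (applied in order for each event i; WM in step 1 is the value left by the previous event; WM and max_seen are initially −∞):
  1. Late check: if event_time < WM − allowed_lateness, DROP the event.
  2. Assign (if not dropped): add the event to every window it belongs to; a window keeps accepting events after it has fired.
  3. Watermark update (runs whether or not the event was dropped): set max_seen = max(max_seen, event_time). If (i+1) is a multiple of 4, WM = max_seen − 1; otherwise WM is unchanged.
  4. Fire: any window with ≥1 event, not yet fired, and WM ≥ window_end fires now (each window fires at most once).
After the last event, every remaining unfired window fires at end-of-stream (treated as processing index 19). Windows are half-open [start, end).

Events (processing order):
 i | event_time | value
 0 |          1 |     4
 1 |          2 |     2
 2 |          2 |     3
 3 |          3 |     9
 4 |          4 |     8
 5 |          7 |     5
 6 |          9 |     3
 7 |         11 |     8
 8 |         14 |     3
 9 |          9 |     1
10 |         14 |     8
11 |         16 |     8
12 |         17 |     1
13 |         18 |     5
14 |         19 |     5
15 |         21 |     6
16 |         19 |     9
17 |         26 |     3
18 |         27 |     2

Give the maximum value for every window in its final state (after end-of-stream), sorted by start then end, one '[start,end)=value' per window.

i=0 t=1 v=4: → [1,6); WM=−∞
i=1 t=2 v=2: → [1,7); WM=−∞
i=2 t=2 v=3: → [1,7); WM=−∞
i=3 t=3 v=9: → [1,8); WM=2
i=4 t=4 v=8: → [1,9); WM=2
i=5 t=7 v=5: → [1,12); WM=2
i=6 t=9 v=3: → [1,14); WM=2
i=7 t=11 v=8: → [1,16); WM=10
i=8 t=14 v=3: → [1,19); WM=10
i=9 t=9 v=1: → [1,19); WM=10
i=10 t=14 v=8: → [1,19); WM=10
i=11 t=16 v=8: → [1,21); WM=15
i=12 t=17 v=1: → [1,22); WM=15
i=13 t=18 v=5: → [1,23); WM=15
i=14 t=19 v=5: → [1,24); WM=15
i=15 t=21 v=6: → [1,26); WM=20
i=16 t=19 v=9: → [1,26); WM=20
i=17 t=26 v=3: → [26,31); WM=20
i=18 t=27 v=2: → [26,32); WM=20

[1,26)=9 [26,32)=3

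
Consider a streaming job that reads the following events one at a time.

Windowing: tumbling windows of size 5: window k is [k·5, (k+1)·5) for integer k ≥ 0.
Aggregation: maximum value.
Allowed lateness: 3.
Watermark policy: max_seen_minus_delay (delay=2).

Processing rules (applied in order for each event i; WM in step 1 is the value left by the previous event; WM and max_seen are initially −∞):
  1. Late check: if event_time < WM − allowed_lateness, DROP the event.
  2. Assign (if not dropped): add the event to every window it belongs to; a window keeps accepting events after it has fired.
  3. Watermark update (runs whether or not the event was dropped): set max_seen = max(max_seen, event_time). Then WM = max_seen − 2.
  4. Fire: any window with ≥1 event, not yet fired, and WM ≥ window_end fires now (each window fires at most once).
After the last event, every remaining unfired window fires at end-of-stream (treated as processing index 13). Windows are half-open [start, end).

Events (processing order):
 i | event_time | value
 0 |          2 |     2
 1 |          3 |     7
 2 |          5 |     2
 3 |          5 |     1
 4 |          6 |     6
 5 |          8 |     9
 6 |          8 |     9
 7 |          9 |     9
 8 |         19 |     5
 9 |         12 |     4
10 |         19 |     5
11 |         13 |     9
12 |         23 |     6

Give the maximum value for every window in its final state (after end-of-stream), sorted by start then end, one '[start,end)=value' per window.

i=0 t=2 v=2: → [0,5); WM=0
i=1 t=3 v=7: → [0,5); WM=1
i=2 t=5 v=2: → [5,10); WM=3
i=3 t=5 v=1: → [5,10); WM=3
i=4 t=6 v=6: → [5,10); WM=4
i=5 t=8 v=9: → [5,10); WM=6; [0,5) fires=7
i=6 t=8 v=9: → [5,10); WM=6
i=7 t=9 v=9: → [5,10); WM=7
i=8 t=19 v=5: → [15,20); WM=17; [5,10) fires=9
i=9 t=12 v=4: DROP (t<17-3); WM=17
i=10 t=19 v=5: → [15,20); WM=17
i=11 t=13 v=9: DROP (t<17-3); WM=17
i=12 t=23 v=6: → [20,25); WM=21; [15,20) fires=5

[0,5)=7 [5,10)=9 [15,20)=5 [20,25)=6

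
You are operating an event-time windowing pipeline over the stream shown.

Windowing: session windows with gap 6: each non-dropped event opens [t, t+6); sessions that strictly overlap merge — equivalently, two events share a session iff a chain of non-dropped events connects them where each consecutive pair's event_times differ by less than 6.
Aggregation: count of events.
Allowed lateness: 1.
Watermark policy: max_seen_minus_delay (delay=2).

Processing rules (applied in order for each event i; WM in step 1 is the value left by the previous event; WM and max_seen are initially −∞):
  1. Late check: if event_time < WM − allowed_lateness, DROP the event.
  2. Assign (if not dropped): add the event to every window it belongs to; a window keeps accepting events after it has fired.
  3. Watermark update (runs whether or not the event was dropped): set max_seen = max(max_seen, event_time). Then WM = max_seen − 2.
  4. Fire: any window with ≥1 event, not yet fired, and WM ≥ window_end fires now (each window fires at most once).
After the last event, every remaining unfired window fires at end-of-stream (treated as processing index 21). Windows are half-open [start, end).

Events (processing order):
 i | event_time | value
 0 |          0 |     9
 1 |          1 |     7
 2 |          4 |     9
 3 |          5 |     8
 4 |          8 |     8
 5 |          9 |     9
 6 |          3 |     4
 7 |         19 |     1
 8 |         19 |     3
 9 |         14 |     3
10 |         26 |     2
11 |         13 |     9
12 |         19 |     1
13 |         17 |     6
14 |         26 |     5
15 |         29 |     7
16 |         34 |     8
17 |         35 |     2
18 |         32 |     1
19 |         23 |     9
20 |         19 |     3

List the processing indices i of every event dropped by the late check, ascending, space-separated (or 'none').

6 9 11 12 13 19 20

i=0 t=0 v=9: → [0,6); WM=-2
i=1 t=1 v=7: → [0,7); WM=-1
i=2 t=4 v=9: → [0,10); WM=2
i=3 t=5 v=8: → [0,11); WM=3
i=4 t=8 v=8: → [0,14); WM=6
i=5 t=9 v=9: → [0,15); WM=7
i=6 t=3 v=4: DROP (t<7-1); WM=7
i=7 t=19 v=1: → [19,25); WM=17
i=8 t=19 v=3: → [19,25); WM=17
i=9 t=14 v=3: DROP (t<17-1); WM=17
i=10 t=26 v=2: → [26,32); WM=24
i=11 t=13 v=9: DROP (t<24-1); WM=24
i=12 t=19 v=1: DROP (t<24-1); WM=24
i=13 t=17 v=6: DROP (t<24-1); WM=24
i=14 t=26 v=5: → [26,32); WM=24
i=15 t=29 v=7: → [26,35); WM=27
i=16 t=34 v=8: → [26,40); WM=32
i=17 t=35 v=2: → [26,41); WM=33
i=18 t=32 v=1: → [26,41); WM=33
i=19 t=23 v=9: DROP (t<33-1); WM=33
i=20 t=19 v=3: DROP (t<33-1); WM=33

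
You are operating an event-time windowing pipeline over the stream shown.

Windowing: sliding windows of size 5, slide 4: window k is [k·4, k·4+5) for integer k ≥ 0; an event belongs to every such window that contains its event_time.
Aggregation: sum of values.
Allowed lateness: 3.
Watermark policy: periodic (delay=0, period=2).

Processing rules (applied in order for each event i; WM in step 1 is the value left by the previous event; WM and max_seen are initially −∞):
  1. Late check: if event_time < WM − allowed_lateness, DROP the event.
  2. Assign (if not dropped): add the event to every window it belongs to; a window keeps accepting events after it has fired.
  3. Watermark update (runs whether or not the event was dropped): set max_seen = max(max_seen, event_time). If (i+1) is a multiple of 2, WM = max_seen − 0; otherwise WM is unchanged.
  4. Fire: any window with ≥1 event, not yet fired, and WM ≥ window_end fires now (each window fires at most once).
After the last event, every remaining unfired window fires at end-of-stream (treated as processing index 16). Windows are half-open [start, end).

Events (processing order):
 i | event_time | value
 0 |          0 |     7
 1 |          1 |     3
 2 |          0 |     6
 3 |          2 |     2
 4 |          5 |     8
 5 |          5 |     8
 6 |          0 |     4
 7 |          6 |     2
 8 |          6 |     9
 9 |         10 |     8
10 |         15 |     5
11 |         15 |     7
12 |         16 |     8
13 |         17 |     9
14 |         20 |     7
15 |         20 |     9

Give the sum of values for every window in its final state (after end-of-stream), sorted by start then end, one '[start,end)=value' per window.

i=0 t=0 v=7: → [0,5); WM=−∞
i=1 t=1 v=3: → [0,5); WM=1
i=2 t=0 v=6: → [0,5); WM=1
i=3 t=2 v=2: → [0,5); WM=2
i=4 t=5 v=8: → [4,9); WM=2
i=5 t=5 v=8: → [4,9); WM=5; [0,5) fires=18
i=6 t=0 v=4: DROP (t<5-3); WM=5
i=7 t=6 v=2: → [4,9); WM=6
i=8 t=6 v=9: → [4,9); WM=6
i=9 t=10 v=8: → [8,13); WM=10; [4,9) fires=27
i=10 t=15 v=5: → [12,17); WM=10
i=11 t=15 v=7: → [12,17); WM=15; [8,13) fires=8
i=12 t=16 v=8: → [16,21),[12,17); WM=15
i=13 t=17 v=9: → [16,21); WM=17; [12,17) fires=20
i=14 t=20 v=7: → [20,25),[16,21); WM=17
i=15 t=20 v=9: → [20,25),[16,21); WM=20

[0,5)=18 [4,9)=27 [8,13)=8 [12,17)=20 [16,21)=33 [20,25)=16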